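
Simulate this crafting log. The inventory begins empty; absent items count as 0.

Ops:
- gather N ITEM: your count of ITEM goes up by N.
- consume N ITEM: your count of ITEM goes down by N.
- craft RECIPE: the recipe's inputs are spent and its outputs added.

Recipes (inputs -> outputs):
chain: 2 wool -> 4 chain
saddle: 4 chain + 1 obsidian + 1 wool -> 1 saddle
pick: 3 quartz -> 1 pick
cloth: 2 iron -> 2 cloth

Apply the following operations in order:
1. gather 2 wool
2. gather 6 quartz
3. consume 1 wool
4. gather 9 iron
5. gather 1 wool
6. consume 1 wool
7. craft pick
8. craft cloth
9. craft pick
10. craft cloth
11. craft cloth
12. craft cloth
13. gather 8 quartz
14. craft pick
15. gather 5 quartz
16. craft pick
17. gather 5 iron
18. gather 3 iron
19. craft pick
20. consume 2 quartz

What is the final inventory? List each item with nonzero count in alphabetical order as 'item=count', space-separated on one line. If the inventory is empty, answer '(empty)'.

After 1 (gather 2 wool): wool=2
After 2 (gather 6 quartz): quartz=6 wool=2
After 3 (consume 1 wool): quartz=6 wool=1
After 4 (gather 9 iron): iron=9 quartz=6 wool=1
After 5 (gather 1 wool): iron=9 quartz=6 wool=2
After 6 (consume 1 wool): iron=9 quartz=6 wool=1
After 7 (craft pick): iron=9 pick=1 quartz=3 wool=1
After 8 (craft cloth): cloth=2 iron=7 pick=1 quartz=3 wool=1
After 9 (craft pick): cloth=2 iron=7 pick=2 wool=1
After 10 (craft cloth): cloth=4 iron=5 pick=2 wool=1
After 11 (craft cloth): cloth=6 iron=3 pick=2 wool=1
After 12 (craft cloth): cloth=8 iron=1 pick=2 wool=1
After 13 (gather 8 quartz): cloth=8 iron=1 pick=2 quartz=8 wool=1
After 14 (craft pick): cloth=8 iron=1 pick=3 quartz=5 wool=1
After 15 (gather 5 quartz): cloth=8 iron=1 pick=3 quartz=10 wool=1
After 16 (craft pick): cloth=8 iron=1 pick=4 quartz=7 wool=1
After 17 (gather 5 iron): cloth=8 iron=6 pick=4 quartz=7 wool=1
After 18 (gather 3 iron): cloth=8 iron=9 pick=4 quartz=7 wool=1
After 19 (craft pick): cloth=8 iron=9 pick=5 quartz=4 wool=1
After 20 (consume 2 quartz): cloth=8 iron=9 pick=5 quartz=2 wool=1

Answer: cloth=8 iron=9 pick=5 quartz=2 wool=1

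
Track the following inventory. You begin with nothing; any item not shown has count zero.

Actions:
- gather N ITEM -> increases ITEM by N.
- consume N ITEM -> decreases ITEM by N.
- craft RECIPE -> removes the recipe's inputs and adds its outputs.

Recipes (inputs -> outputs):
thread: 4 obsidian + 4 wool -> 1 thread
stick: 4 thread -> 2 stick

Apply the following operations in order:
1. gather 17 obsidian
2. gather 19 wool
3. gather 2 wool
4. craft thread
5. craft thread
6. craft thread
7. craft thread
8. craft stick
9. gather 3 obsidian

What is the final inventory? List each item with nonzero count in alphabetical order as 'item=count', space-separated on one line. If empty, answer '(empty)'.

After 1 (gather 17 obsidian): obsidian=17
After 2 (gather 19 wool): obsidian=17 wool=19
After 3 (gather 2 wool): obsidian=17 wool=21
After 4 (craft thread): obsidian=13 thread=1 wool=17
After 5 (craft thread): obsidian=9 thread=2 wool=13
After 6 (craft thread): obsidian=5 thread=3 wool=9
After 7 (craft thread): obsidian=1 thread=4 wool=5
After 8 (craft stick): obsidian=1 stick=2 wool=5
After 9 (gather 3 obsidian): obsidian=4 stick=2 wool=5

Answer: obsidian=4 stick=2 wool=5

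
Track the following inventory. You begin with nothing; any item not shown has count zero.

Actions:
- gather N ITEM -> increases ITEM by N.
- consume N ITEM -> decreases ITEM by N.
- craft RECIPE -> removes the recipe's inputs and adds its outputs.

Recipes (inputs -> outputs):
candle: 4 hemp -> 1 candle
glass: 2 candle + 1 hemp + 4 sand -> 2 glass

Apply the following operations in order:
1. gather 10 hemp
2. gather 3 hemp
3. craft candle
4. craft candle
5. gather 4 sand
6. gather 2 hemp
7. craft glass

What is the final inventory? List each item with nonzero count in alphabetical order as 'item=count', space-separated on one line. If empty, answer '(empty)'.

After 1 (gather 10 hemp): hemp=10
After 2 (gather 3 hemp): hemp=13
After 3 (craft candle): candle=1 hemp=9
After 4 (craft candle): candle=2 hemp=5
After 5 (gather 4 sand): candle=2 hemp=5 sand=4
After 6 (gather 2 hemp): candle=2 hemp=7 sand=4
After 7 (craft glass): glass=2 hemp=6

Answer: glass=2 hemp=6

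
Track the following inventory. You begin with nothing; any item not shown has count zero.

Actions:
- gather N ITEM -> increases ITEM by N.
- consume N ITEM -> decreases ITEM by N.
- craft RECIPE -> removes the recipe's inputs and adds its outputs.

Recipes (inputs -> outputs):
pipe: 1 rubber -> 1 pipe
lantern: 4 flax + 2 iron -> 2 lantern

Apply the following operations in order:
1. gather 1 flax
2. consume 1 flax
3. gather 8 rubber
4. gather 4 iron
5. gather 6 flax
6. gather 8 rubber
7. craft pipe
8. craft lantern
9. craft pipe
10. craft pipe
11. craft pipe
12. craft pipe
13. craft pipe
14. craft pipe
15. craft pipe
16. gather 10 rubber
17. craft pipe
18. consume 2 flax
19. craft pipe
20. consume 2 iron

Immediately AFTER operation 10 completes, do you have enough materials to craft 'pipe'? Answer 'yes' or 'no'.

After 1 (gather 1 flax): flax=1
After 2 (consume 1 flax): (empty)
After 3 (gather 8 rubber): rubber=8
After 4 (gather 4 iron): iron=4 rubber=8
After 5 (gather 6 flax): flax=6 iron=4 rubber=8
After 6 (gather 8 rubber): flax=6 iron=4 rubber=16
After 7 (craft pipe): flax=6 iron=4 pipe=1 rubber=15
After 8 (craft lantern): flax=2 iron=2 lantern=2 pipe=1 rubber=15
After 9 (craft pipe): flax=2 iron=2 lantern=2 pipe=2 rubber=14
After 10 (craft pipe): flax=2 iron=2 lantern=2 pipe=3 rubber=13

Answer: yes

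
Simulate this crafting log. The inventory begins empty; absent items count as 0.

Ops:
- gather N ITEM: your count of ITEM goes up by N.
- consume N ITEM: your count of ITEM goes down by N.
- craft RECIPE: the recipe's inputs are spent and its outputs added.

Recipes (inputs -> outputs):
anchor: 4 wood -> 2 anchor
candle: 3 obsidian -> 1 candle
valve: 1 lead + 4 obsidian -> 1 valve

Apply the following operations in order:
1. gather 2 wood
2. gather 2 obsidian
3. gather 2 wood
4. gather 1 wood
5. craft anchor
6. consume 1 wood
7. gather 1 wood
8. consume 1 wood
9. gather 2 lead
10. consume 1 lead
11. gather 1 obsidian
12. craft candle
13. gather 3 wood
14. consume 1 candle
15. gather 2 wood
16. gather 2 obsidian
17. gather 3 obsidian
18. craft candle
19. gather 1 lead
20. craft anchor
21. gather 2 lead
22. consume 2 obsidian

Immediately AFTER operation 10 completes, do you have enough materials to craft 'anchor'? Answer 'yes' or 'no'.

After 1 (gather 2 wood): wood=2
After 2 (gather 2 obsidian): obsidian=2 wood=2
After 3 (gather 2 wood): obsidian=2 wood=4
After 4 (gather 1 wood): obsidian=2 wood=5
After 5 (craft anchor): anchor=2 obsidian=2 wood=1
After 6 (consume 1 wood): anchor=2 obsidian=2
After 7 (gather 1 wood): anchor=2 obsidian=2 wood=1
After 8 (consume 1 wood): anchor=2 obsidian=2
After 9 (gather 2 lead): anchor=2 lead=2 obsidian=2
After 10 (consume 1 lead): anchor=2 lead=1 obsidian=2

Answer: no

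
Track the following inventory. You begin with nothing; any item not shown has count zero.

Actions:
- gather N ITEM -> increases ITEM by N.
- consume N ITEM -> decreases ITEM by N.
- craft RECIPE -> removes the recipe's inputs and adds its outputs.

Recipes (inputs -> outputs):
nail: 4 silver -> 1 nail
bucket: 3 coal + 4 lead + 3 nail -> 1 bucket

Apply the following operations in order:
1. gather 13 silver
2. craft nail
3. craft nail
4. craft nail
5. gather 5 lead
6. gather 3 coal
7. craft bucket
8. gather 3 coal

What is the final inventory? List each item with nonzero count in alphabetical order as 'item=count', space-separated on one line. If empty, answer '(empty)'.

After 1 (gather 13 silver): silver=13
After 2 (craft nail): nail=1 silver=9
After 3 (craft nail): nail=2 silver=5
After 4 (craft nail): nail=3 silver=1
After 5 (gather 5 lead): lead=5 nail=3 silver=1
After 6 (gather 3 coal): coal=3 lead=5 nail=3 silver=1
After 7 (craft bucket): bucket=1 lead=1 silver=1
After 8 (gather 3 coal): bucket=1 coal=3 lead=1 silver=1

Answer: bucket=1 coal=3 lead=1 silver=1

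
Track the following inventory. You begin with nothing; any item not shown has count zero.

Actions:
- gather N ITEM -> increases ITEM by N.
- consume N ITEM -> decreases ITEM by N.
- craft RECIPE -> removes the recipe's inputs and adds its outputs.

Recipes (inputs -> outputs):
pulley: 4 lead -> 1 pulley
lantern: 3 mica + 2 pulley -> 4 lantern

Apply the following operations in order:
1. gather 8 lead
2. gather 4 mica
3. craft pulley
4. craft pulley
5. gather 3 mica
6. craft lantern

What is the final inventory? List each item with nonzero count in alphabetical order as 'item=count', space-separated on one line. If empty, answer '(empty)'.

After 1 (gather 8 lead): lead=8
After 2 (gather 4 mica): lead=8 mica=4
After 3 (craft pulley): lead=4 mica=4 pulley=1
After 4 (craft pulley): mica=4 pulley=2
After 5 (gather 3 mica): mica=7 pulley=2
After 6 (craft lantern): lantern=4 mica=4

Answer: lantern=4 mica=4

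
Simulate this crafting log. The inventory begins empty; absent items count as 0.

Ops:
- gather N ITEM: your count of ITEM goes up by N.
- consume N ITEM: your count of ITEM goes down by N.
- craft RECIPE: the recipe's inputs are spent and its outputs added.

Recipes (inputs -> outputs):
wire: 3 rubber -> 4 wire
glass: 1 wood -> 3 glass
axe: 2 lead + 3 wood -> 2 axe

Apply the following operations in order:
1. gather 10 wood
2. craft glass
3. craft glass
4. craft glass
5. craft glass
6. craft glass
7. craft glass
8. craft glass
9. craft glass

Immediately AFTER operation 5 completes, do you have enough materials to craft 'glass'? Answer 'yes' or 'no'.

After 1 (gather 10 wood): wood=10
After 2 (craft glass): glass=3 wood=9
After 3 (craft glass): glass=6 wood=8
After 4 (craft glass): glass=9 wood=7
After 5 (craft glass): glass=12 wood=6

Answer: yes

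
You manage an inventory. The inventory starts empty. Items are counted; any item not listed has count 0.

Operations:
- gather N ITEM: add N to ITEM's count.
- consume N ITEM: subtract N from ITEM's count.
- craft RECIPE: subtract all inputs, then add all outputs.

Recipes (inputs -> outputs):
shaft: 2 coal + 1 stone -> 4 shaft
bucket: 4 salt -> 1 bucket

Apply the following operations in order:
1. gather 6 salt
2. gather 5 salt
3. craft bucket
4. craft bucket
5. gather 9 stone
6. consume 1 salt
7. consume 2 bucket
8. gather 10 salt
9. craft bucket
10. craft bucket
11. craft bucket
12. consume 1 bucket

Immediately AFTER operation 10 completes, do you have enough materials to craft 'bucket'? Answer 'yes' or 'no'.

After 1 (gather 6 salt): salt=6
After 2 (gather 5 salt): salt=11
After 3 (craft bucket): bucket=1 salt=7
After 4 (craft bucket): bucket=2 salt=3
After 5 (gather 9 stone): bucket=2 salt=3 stone=9
After 6 (consume 1 salt): bucket=2 salt=2 stone=9
After 7 (consume 2 bucket): salt=2 stone=9
After 8 (gather 10 salt): salt=12 stone=9
After 9 (craft bucket): bucket=1 salt=8 stone=9
After 10 (craft bucket): bucket=2 salt=4 stone=9

Answer: yes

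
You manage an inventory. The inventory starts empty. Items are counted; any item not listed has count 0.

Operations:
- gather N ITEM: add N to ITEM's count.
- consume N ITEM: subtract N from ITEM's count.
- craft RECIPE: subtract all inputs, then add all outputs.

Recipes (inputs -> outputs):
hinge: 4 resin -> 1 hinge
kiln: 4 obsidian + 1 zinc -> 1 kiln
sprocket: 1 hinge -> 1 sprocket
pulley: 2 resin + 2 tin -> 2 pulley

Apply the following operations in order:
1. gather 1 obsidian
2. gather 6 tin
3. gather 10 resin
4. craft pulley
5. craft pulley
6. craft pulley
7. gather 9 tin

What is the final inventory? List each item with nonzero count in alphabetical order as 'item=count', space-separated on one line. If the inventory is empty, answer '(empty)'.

After 1 (gather 1 obsidian): obsidian=1
After 2 (gather 6 tin): obsidian=1 tin=6
After 3 (gather 10 resin): obsidian=1 resin=10 tin=6
After 4 (craft pulley): obsidian=1 pulley=2 resin=8 tin=4
After 5 (craft pulley): obsidian=1 pulley=4 resin=6 tin=2
After 6 (craft pulley): obsidian=1 pulley=6 resin=4
After 7 (gather 9 tin): obsidian=1 pulley=6 resin=4 tin=9

Answer: obsidian=1 pulley=6 resin=4 tin=9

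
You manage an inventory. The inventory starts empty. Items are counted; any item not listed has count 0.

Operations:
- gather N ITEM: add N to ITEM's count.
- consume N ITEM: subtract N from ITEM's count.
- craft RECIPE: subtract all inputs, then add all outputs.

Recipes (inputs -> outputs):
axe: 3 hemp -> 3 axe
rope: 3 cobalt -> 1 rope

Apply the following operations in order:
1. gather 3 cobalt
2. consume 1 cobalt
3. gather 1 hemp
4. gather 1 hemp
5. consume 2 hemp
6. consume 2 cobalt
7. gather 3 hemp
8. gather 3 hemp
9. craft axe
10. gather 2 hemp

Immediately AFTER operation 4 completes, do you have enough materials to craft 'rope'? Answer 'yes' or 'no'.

After 1 (gather 3 cobalt): cobalt=3
After 2 (consume 1 cobalt): cobalt=2
After 3 (gather 1 hemp): cobalt=2 hemp=1
After 4 (gather 1 hemp): cobalt=2 hemp=2

Answer: no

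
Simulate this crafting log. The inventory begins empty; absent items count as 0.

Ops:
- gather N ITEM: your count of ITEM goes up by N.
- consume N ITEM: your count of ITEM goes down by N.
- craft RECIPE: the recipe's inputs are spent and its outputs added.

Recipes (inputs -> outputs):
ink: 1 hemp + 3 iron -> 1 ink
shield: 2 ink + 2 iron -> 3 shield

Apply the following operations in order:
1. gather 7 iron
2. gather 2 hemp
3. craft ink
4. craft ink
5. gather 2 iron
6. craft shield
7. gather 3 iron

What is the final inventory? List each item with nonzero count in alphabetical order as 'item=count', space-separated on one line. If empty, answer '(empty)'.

Answer: iron=4 shield=3

Derivation:
After 1 (gather 7 iron): iron=7
After 2 (gather 2 hemp): hemp=2 iron=7
After 3 (craft ink): hemp=1 ink=1 iron=4
After 4 (craft ink): ink=2 iron=1
After 5 (gather 2 iron): ink=2 iron=3
After 6 (craft shield): iron=1 shield=3
After 7 (gather 3 iron): iron=4 shield=3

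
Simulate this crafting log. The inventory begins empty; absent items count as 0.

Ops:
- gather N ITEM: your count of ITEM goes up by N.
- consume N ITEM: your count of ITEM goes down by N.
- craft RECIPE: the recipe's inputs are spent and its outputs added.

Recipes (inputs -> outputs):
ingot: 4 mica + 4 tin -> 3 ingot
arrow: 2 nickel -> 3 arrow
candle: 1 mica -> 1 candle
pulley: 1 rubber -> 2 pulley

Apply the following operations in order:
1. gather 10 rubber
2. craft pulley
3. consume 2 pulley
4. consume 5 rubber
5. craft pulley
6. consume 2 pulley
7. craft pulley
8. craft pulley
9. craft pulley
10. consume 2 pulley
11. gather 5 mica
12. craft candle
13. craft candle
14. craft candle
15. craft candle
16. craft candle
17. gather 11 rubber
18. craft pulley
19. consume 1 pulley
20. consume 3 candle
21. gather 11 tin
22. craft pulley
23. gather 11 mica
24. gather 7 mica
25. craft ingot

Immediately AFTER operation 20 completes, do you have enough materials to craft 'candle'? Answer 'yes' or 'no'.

After 1 (gather 10 rubber): rubber=10
After 2 (craft pulley): pulley=2 rubber=9
After 3 (consume 2 pulley): rubber=9
After 4 (consume 5 rubber): rubber=4
After 5 (craft pulley): pulley=2 rubber=3
After 6 (consume 2 pulley): rubber=3
After 7 (craft pulley): pulley=2 rubber=2
After 8 (craft pulley): pulley=4 rubber=1
After 9 (craft pulley): pulley=6
After 10 (consume 2 pulley): pulley=4
After 11 (gather 5 mica): mica=5 pulley=4
After 12 (craft candle): candle=1 mica=4 pulley=4
After 13 (craft candle): candle=2 mica=3 pulley=4
After 14 (craft candle): candle=3 mica=2 pulley=4
After 15 (craft candle): candle=4 mica=1 pulley=4
After 16 (craft candle): candle=5 pulley=4
After 17 (gather 11 rubber): candle=5 pulley=4 rubber=11
After 18 (craft pulley): candle=5 pulley=6 rubber=10
After 19 (consume 1 pulley): candle=5 pulley=5 rubber=10
After 20 (consume 3 candle): candle=2 pulley=5 rubber=10

Answer: no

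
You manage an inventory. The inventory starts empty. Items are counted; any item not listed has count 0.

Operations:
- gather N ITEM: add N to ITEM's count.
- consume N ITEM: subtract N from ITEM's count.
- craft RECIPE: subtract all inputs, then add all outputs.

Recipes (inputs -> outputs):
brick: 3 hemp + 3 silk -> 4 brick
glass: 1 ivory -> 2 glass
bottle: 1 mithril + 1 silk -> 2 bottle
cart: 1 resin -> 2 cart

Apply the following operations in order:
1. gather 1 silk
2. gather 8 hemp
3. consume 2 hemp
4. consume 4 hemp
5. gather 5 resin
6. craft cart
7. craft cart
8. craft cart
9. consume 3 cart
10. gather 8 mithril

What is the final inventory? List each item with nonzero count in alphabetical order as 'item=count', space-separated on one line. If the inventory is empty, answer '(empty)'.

Answer: cart=3 hemp=2 mithril=8 resin=2 silk=1

Derivation:
After 1 (gather 1 silk): silk=1
After 2 (gather 8 hemp): hemp=8 silk=1
After 3 (consume 2 hemp): hemp=6 silk=1
After 4 (consume 4 hemp): hemp=2 silk=1
After 5 (gather 5 resin): hemp=2 resin=5 silk=1
After 6 (craft cart): cart=2 hemp=2 resin=4 silk=1
After 7 (craft cart): cart=4 hemp=2 resin=3 silk=1
After 8 (craft cart): cart=6 hemp=2 resin=2 silk=1
After 9 (consume 3 cart): cart=3 hemp=2 resin=2 silk=1
After 10 (gather 8 mithril): cart=3 hemp=2 mithril=8 resin=2 silk=1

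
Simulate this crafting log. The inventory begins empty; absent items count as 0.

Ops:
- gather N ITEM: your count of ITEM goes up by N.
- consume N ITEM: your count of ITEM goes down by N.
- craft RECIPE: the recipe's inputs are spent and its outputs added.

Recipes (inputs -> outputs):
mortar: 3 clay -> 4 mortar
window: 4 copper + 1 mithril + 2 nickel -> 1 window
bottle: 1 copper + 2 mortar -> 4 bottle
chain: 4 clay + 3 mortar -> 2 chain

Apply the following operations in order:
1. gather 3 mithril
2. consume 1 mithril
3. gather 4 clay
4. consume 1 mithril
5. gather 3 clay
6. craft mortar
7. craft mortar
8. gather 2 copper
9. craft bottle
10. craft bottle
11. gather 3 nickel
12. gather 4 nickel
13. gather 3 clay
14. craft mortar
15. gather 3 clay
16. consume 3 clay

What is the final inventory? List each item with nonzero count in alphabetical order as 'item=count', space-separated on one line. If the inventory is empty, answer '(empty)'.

Answer: bottle=8 clay=1 mithril=1 mortar=8 nickel=7

Derivation:
After 1 (gather 3 mithril): mithril=3
After 2 (consume 1 mithril): mithril=2
After 3 (gather 4 clay): clay=4 mithril=2
After 4 (consume 1 mithril): clay=4 mithril=1
After 5 (gather 3 clay): clay=7 mithril=1
After 6 (craft mortar): clay=4 mithril=1 mortar=4
After 7 (craft mortar): clay=1 mithril=1 mortar=8
After 8 (gather 2 copper): clay=1 copper=2 mithril=1 mortar=8
After 9 (craft bottle): bottle=4 clay=1 copper=1 mithril=1 mortar=6
After 10 (craft bottle): bottle=8 clay=1 mithril=1 mortar=4
After 11 (gather 3 nickel): bottle=8 clay=1 mithril=1 mortar=4 nickel=3
After 12 (gather 4 nickel): bottle=8 clay=1 mithril=1 mortar=4 nickel=7
After 13 (gather 3 clay): bottle=8 clay=4 mithril=1 mortar=4 nickel=7
After 14 (craft mortar): bottle=8 clay=1 mithril=1 mortar=8 nickel=7
After 15 (gather 3 clay): bottle=8 clay=4 mithril=1 mortar=8 nickel=7
After 16 (consume 3 clay): bottle=8 clay=1 mithril=1 mortar=8 nickel=7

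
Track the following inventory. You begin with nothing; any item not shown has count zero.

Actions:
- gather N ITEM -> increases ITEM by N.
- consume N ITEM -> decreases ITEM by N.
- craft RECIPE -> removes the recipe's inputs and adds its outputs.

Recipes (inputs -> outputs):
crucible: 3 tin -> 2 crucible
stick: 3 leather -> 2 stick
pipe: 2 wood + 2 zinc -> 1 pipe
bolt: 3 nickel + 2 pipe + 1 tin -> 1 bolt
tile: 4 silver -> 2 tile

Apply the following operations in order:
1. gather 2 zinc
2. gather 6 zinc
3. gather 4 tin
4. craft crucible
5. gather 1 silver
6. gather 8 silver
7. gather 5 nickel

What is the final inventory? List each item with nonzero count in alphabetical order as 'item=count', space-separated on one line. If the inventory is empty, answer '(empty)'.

After 1 (gather 2 zinc): zinc=2
After 2 (gather 6 zinc): zinc=8
After 3 (gather 4 tin): tin=4 zinc=8
After 4 (craft crucible): crucible=2 tin=1 zinc=8
After 5 (gather 1 silver): crucible=2 silver=1 tin=1 zinc=8
After 6 (gather 8 silver): crucible=2 silver=9 tin=1 zinc=8
After 7 (gather 5 nickel): crucible=2 nickel=5 silver=9 tin=1 zinc=8

Answer: crucible=2 nickel=5 silver=9 tin=1 zinc=8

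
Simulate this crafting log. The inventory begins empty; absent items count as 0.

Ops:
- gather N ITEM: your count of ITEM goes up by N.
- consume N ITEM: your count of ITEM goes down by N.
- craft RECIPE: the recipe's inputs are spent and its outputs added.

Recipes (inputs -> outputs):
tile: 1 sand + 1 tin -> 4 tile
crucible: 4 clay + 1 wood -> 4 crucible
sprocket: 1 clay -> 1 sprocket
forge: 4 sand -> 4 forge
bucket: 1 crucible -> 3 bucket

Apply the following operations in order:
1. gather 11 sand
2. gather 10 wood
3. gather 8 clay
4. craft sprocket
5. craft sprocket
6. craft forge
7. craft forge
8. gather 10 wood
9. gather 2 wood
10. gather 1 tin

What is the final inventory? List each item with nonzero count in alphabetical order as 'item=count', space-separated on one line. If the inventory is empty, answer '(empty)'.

Answer: clay=6 forge=8 sand=3 sprocket=2 tin=1 wood=22

Derivation:
After 1 (gather 11 sand): sand=11
After 2 (gather 10 wood): sand=11 wood=10
After 3 (gather 8 clay): clay=8 sand=11 wood=10
After 4 (craft sprocket): clay=7 sand=11 sprocket=1 wood=10
After 5 (craft sprocket): clay=6 sand=11 sprocket=2 wood=10
After 6 (craft forge): clay=6 forge=4 sand=7 sprocket=2 wood=10
After 7 (craft forge): clay=6 forge=8 sand=3 sprocket=2 wood=10
After 8 (gather 10 wood): clay=6 forge=8 sand=3 sprocket=2 wood=20
After 9 (gather 2 wood): clay=6 forge=8 sand=3 sprocket=2 wood=22
After 10 (gather 1 tin): clay=6 forge=8 sand=3 sprocket=2 tin=1 wood=22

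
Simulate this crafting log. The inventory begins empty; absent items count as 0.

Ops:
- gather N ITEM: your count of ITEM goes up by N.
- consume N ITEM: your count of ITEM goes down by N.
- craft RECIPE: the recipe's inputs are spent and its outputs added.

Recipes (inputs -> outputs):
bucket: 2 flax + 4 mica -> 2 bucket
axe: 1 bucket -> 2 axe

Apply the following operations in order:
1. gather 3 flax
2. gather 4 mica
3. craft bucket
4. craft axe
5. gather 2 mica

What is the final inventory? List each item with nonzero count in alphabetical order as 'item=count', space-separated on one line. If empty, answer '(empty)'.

After 1 (gather 3 flax): flax=3
After 2 (gather 4 mica): flax=3 mica=4
After 3 (craft bucket): bucket=2 flax=1
After 4 (craft axe): axe=2 bucket=1 flax=1
After 5 (gather 2 mica): axe=2 bucket=1 flax=1 mica=2

Answer: axe=2 bucket=1 flax=1 mica=2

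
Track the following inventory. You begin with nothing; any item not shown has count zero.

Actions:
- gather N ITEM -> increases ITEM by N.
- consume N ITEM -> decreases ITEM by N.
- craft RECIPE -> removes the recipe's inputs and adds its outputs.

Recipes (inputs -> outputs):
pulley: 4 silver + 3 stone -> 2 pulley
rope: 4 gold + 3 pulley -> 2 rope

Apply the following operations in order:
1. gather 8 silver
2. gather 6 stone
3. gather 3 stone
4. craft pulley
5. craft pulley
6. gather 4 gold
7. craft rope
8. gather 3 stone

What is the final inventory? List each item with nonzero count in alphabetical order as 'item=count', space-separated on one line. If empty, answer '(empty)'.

After 1 (gather 8 silver): silver=8
After 2 (gather 6 stone): silver=8 stone=6
After 3 (gather 3 stone): silver=8 stone=9
After 4 (craft pulley): pulley=2 silver=4 stone=6
After 5 (craft pulley): pulley=4 stone=3
After 6 (gather 4 gold): gold=4 pulley=4 stone=3
After 7 (craft rope): pulley=1 rope=2 stone=3
After 8 (gather 3 stone): pulley=1 rope=2 stone=6

Answer: pulley=1 rope=2 stone=6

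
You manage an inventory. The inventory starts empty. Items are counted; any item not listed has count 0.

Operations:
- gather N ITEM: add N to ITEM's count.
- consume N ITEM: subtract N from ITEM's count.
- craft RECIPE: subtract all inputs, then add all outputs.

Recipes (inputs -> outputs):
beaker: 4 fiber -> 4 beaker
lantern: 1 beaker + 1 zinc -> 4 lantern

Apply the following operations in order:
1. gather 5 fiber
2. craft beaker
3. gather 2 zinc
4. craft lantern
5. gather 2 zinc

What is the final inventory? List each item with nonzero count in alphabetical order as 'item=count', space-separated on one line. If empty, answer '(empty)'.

Answer: beaker=3 fiber=1 lantern=4 zinc=3

Derivation:
After 1 (gather 5 fiber): fiber=5
After 2 (craft beaker): beaker=4 fiber=1
After 3 (gather 2 zinc): beaker=4 fiber=1 zinc=2
After 4 (craft lantern): beaker=3 fiber=1 lantern=4 zinc=1
After 5 (gather 2 zinc): beaker=3 fiber=1 lantern=4 zinc=3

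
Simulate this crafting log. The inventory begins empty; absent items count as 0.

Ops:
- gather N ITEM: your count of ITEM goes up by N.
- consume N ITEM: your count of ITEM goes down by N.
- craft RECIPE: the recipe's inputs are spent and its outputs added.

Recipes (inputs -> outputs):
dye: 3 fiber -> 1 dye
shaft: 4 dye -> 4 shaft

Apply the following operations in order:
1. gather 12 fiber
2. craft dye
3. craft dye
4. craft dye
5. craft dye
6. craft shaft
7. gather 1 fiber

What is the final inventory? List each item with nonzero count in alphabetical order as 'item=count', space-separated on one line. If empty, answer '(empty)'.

After 1 (gather 12 fiber): fiber=12
After 2 (craft dye): dye=1 fiber=9
After 3 (craft dye): dye=2 fiber=6
After 4 (craft dye): dye=3 fiber=3
After 5 (craft dye): dye=4
After 6 (craft shaft): shaft=4
After 7 (gather 1 fiber): fiber=1 shaft=4

Answer: fiber=1 shaft=4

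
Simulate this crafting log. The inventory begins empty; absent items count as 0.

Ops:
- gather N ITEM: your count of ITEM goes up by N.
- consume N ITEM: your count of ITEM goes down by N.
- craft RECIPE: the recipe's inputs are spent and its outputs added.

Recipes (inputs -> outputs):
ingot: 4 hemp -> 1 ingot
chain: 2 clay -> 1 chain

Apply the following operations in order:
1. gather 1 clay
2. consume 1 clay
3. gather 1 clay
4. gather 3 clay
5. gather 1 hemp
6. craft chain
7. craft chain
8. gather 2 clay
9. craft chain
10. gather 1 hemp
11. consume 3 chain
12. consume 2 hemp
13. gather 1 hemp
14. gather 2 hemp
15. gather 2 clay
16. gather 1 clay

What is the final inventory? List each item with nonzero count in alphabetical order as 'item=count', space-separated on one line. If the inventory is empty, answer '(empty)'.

After 1 (gather 1 clay): clay=1
After 2 (consume 1 clay): (empty)
After 3 (gather 1 clay): clay=1
After 4 (gather 3 clay): clay=4
After 5 (gather 1 hemp): clay=4 hemp=1
After 6 (craft chain): chain=1 clay=2 hemp=1
After 7 (craft chain): chain=2 hemp=1
After 8 (gather 2 clay): chain=2 clay=2 hemp=1
After 9 (craft chain): chain=3 hemp=1
After 10 (gather 1 hemp): chain=3 hemp=2
After 11 (consume 3 chain): hemp=2
After 12 (consume 2 hemp): (empty)
After 13 (gather 1 hemp): hemp=1
After 14 (gather 2 hemp): hemp=3
After 15 (gather 2 clay): clay=2 hemp=3
After 16 (gather 1 clay): clay=3 hemp=3

Answer: clay=3 hemp=3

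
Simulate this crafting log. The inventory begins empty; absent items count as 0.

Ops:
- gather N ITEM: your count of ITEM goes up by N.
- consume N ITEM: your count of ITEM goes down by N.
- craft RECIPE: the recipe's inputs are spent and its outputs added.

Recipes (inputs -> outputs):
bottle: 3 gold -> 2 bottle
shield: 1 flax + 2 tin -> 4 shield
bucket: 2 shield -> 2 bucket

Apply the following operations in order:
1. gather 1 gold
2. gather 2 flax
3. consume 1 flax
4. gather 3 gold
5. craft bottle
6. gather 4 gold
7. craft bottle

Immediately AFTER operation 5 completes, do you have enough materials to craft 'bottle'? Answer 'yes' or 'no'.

After 1 (gather 1 gold): gold=1
After 2 (gather 2 flax): flax=2 gold=1
After 3 (consume 1 flax): flax=1 gold=1
After 4 (gather 3 gold): flax=1 gold=4
After 5 (craft bottle): bottle=2 flax=1 gold=1

Answer: no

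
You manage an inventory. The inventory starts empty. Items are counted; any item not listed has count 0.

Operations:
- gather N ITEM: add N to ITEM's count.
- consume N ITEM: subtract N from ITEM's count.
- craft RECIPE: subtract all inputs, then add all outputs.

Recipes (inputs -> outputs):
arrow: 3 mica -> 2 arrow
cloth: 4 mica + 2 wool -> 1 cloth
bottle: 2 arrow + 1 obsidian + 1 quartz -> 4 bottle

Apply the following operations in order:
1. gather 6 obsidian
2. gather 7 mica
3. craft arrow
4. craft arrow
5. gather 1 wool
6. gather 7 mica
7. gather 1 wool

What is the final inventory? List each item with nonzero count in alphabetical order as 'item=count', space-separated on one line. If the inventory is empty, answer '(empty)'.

After 1 (gather 6 obsidian): obsidian=6
After 2 (gather 7 mica): mica=7 obsidian=6
After 3 (craft arrow): arrow=2 mica=4 obsidian=6
After 4 (craft arrow): arrow=4 mica=1 obsidian=6
After 5 (gather 1 wool): arrow=4 mica=1 obsidian=6 wool=1
After 6 (gather 7 mica): arrow=4 mica=8 obsidian=6 wool=1
After 7 (gather 1 wool): arrow=4 mica=8 obsidian=6 wool=2

Answer: arrow=4 mica=8 obsidian=6 wool=2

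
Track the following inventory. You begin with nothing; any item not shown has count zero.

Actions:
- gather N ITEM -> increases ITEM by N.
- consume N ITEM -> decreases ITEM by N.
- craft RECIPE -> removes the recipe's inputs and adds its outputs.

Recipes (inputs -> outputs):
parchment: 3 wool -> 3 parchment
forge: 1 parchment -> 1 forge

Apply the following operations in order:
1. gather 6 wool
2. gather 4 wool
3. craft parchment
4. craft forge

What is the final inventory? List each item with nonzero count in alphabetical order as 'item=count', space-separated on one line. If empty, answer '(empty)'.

Answer: forge=1 parchment=2 wool=7

Derivation:
After 1 (gather 6 wool): wool=6
After 2 (gather 4 wool): wool=10
After 3 (craft parchment): parchment=3 wool=7
After 4 (craft forge): forge=1 parchment=2 wool=7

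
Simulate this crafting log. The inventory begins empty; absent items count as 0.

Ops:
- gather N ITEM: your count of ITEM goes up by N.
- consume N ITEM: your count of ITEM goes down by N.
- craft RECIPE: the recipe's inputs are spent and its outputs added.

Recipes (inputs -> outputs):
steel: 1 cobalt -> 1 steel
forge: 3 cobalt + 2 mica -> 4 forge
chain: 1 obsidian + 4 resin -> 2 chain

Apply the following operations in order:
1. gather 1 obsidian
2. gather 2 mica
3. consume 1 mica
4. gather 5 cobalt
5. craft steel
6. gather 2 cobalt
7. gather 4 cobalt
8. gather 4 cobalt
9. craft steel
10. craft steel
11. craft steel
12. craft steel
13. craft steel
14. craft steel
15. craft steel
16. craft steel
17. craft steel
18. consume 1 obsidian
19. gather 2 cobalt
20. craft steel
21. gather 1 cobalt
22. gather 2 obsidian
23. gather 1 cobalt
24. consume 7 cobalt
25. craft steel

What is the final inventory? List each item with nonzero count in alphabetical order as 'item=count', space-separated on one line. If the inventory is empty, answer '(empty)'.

Answer: mica=1 obsidian=2 steel=12

Derivation:
After 1 (gather 1 obsidian): obsidian=1
After 2 (gather 2 mica): mica=2 obsidian=1
After 3 (consume 1 mica): mica=1 obsidian=1
After 4 (gather 5 cobalt): cobalt=5 mica=1 obsidian=1
After 5 (craft steel): cobalt=4 mica=1 obsidian=1 steel=1
After 6 (gather 2 cobalt): cobalt=6 mica=1 obsidian=1 steel=1
After 7 (gather 4 cobalt): cobalt=10 mica=1 obsidian=1 steel=1
After 8 (gather 4 cobalt): cobalt=14 mica=1 obsidian=1 steel=1
After 9 (craft steel): cobalt=13 mica=1 obsidian=1 steel=2
After 10 (craft steel): cobalt=12 mica=1 obsidian=1 steel=3
After 11 (craft steel): cobalt=11 mica=1 obsidian=1 steel=4
After 12 (craft steel): cobalt=10 mica=1 obsidian=1 steel=5
After 13 (craft steel): cobalt=9 mica=1 obsidian=1 steel=6
After 14 (craft steel): cobalt=8 mica=1 obsidian=1 steel=7
After 15 (craft steel): cobalt=7 mica=1 obsidian=1 steel=8
After 16 (craft steel): cobalt=6 mica=1 obsidian=1 steel=9
After 17 (craft steel): cobalt=5 mica=1 obsidian=1 steel=10
After 18 (consume 1 obsidian): cobalt=5 mica=1 steel=10
After 19 (gather 2 cobalt): cobalt=7 mica=1 steel=10
After 20 (craft steel): cobalt=6 mica=1 steel=11
After 21 (gather 1 cobalt): cobalt=7 mica=1 steel=11
After 22 (gather 2 obsidian): cobalt=7 mica=1 obsidian=2 steel=11
After 23 (gather 1 cobalt): cobalt=8 mica=1 obsidian=2 steel=11
After 24 (consume 7 cobalt): cobalt=1 mica=1 obsidian=2 steel=11
After 25 (craft steel): mica=1 obsidian=2 steel=12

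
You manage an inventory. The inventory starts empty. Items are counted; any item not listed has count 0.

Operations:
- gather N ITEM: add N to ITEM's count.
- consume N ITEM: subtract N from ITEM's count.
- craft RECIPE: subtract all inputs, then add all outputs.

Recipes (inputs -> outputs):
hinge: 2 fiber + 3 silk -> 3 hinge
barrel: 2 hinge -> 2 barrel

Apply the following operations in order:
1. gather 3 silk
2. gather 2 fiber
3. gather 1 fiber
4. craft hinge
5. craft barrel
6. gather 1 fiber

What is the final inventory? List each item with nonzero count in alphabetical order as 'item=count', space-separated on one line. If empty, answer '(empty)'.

Answer: barrel=2 fiber=2 hinge=1

Derivation:
After 1 (gather 3 silk): silk=3
After 2 (gather 2 fiber): fiber=2 silk=3
After 3 (gather 1 fiber): fiber=3 silk=3
After 4 (craft hinge): fiber=1 hinge=3
After 5 (craft barrel): barrel=2 fiber=1 hinge=1
After 6 (gather 1 fiber): barrel=2 fiber=2 hinge=1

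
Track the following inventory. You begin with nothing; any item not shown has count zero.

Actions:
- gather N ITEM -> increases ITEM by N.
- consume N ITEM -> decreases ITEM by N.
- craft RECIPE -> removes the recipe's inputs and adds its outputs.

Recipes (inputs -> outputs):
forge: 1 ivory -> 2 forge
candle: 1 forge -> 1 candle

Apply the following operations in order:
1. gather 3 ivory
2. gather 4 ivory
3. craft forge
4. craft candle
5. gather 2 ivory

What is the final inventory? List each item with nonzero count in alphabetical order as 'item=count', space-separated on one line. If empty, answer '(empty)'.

After 1 (gather 3 ivory): ivory=3
After 2 (gather 4 ivory): ivory=7
After 3 (craft forge): forge=2 ivory=6
After 4 (craft candle): candle=1 forge=1 ivory=6
After 5 (gather 2 ivory): candle=1 forge=1 ivory=8

Answer: candle=1 forge=1 ivory=8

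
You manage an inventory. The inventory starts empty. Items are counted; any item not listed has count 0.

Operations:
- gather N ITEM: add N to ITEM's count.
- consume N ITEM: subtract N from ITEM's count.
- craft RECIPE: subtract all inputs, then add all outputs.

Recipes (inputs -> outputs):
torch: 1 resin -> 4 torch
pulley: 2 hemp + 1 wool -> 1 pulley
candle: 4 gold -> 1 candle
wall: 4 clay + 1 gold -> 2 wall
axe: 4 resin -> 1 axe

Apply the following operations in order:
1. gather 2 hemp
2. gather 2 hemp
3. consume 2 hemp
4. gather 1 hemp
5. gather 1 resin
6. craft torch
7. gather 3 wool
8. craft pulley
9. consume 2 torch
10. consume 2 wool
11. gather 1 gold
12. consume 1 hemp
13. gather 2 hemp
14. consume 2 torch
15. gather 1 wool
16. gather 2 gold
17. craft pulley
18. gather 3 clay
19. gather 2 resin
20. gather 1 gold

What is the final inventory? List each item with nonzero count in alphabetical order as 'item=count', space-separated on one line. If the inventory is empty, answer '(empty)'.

After 1 (gather 2 hemp): hemp=2
After 2 (gather 2 hemp): hemp=4
After 3 (consume 2 hemp): hemp=2
After 4 (gather 1 hemp): hemp=3
After 5 (gather 1 resin): hemp=3 resin=1
After 6 (craft torch): hemp=3 torch=4
After 7 (gather 3 wool): hemp=3 torch=4 wool=3
After 8 (craft pulley): hemp=1 pulley=1 torch=4 wool=2
After 9 (consume 2 torch): hemp=1 pulley=1 torch=2 wool=2
After 10 (consume 2 wool): hemp=1 pulley=1 torch=2
After 11 (gather 1 gold): gold=1 hemp=1 pulley=1 torch=2
After 12 (consume 1 hemp): gold=1 pulley=1 torch=2
After 13 (gather 2 hemp): gold=1 hemp=2 pulley=1 torch=2
After 14 (consume 2 torch): gold=1 hemp=2 pulley=1
After 15 (gather 1 wool): gold=1 hemp=2 pulley=1 wool=1
After 16 (gather 2 gold): gold=3 hemp=2 pulley=1 wool=1
After 17 (craft pulley): gold=3 pulley=2
After 18 (gather 3 clay): clay=3 gold=3 pulley=2
After 19 (gather 2 resin): clay=3 gold=3 pulley=2 resin=2
After 20 (gather 1 gold): clay=3 gold=4 pulley=2 resin=2

Answer: clay=3 gold=4 pulley=2 resin=2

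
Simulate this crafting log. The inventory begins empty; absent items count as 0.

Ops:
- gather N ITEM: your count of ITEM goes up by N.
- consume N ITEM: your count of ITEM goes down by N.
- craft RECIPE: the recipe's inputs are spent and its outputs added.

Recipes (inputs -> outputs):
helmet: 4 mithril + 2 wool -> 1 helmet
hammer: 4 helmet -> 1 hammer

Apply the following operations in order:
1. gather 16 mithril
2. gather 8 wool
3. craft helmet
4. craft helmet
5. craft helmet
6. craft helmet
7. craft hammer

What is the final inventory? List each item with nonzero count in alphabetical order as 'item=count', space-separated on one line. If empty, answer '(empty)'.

Answer: hammer=1

Derivation:
After 1 (gather 16 mithril): mithril=16
After 2 (gather 8 wool): mithril=16 wool=8
After 3 (craft helmet): helmet=1 mithril=12 wool=6
After 4 (craft helmet): helmet=2 mithril=8 wool=4
After 5 (craft helmet): helmet=3 mithril=4 wool=2
After 6 (craft helmet): helmet=4
After 7 (craft hammer): hammer=1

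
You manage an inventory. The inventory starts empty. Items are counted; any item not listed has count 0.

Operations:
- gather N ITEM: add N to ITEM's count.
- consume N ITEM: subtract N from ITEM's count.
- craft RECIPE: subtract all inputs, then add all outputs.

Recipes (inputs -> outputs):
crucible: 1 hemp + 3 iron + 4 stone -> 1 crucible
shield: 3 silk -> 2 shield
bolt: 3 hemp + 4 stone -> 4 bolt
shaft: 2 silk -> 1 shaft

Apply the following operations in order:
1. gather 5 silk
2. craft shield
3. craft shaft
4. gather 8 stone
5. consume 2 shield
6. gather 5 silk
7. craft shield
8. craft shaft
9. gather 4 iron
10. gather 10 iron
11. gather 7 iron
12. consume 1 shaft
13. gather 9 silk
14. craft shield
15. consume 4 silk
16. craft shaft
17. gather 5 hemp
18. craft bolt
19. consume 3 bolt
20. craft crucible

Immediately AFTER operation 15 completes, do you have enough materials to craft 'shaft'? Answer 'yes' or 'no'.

Answer: yes

Derivation:
After 1 (gather 5 silk): silk=5
After 2 (craft shield): shield=2 silk=2
After 3 (craft shaft): shaft=1 shield=2
After 4 (gather 8 stone): shaft=1 shield=2 stone=8
After 5 (consume 2 shield): shaft=1 stone=8
After 6 (gather 5 silk): shaft=1 silk=5 stone=8
After 7 (craft shield): shaft=1 shield=2 silk=2 stone=8
After 8 (craft shaft): shaft=2 shield=2 stone=8
After 9 (gather 4 iron): iron=4 shaft=2 shield=2 stone=8
After 10 (gather 10 iron): iron=14 shaft=2 shield=2 stone=8
After 11 (gather 7 iron): iron=21 shaft=2 shield=2 stone=8
After 12 (consume 1 shaft): iron=21 shaft=1 shield=2 stone=8
After 13 (gather 9 silk): iron=21 shaft=1 shield=2 silk=9 stone=8
After 14 (craft shield): iron=21 shaft=1 shield=4 silk=6 stone=8
After 15 (consume 4 silk): iron=21 shaft=1 shield=4 silk=2 stone=8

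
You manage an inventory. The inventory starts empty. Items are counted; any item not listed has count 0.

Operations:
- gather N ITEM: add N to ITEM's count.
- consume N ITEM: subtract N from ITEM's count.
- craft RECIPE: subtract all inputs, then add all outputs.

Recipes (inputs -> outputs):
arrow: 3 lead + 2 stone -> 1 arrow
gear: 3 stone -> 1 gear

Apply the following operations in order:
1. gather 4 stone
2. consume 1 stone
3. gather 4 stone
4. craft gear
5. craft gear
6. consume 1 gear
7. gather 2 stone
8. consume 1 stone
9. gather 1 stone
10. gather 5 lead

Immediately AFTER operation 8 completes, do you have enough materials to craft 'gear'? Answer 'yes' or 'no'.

Answer: no

Derivation:
After 1 (gather 4 stone): stone=4
After 2 (consume 1 stone): stone=3
After 3 (gather 4 stone): stone=7
After 4 (craft gear): gear=1 stone=4
After 5 (craft gear): gear=2 stone=1
After 6 (consume 1 gear): gear=1 stone=1
After 7 (gather 2 stone): gear=1 stone=3
After 8 (consume 1 stone): gear=1 stone=2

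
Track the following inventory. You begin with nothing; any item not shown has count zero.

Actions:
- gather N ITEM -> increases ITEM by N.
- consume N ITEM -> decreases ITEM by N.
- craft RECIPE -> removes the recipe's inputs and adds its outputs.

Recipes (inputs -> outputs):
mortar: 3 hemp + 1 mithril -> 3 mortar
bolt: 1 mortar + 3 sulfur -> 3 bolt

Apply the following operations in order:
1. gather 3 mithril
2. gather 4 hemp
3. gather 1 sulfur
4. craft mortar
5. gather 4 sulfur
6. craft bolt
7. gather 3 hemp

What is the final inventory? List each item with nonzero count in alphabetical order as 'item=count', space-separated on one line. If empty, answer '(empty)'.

Answer: bolt=3 hemp=4 mithril=2 mortar=2 sulfur=2

Derivation:
After 1 (gather 3 mithril): mithril=3
After 2 (gather 4 hemp): hemp=4 mithril=3
After 3 (gather 1 sulfur): hemp=4 mithril=3 sulfur=1
After 4 (craft mortar): hemp=1 mithril=2 mortar=3 sulfur=1
After 5 (gather 4 sulfur): hemp=1 mithril=2 mortar=3 sulfur=5
After 6 (craft bolt): bolt=3 hemp=1 mithril=2 mortar=2 sulfur=2
After 7 (gather 3 hemp): bolt=3 hemp=4 mithril=2 mortar=2 sulfur=2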